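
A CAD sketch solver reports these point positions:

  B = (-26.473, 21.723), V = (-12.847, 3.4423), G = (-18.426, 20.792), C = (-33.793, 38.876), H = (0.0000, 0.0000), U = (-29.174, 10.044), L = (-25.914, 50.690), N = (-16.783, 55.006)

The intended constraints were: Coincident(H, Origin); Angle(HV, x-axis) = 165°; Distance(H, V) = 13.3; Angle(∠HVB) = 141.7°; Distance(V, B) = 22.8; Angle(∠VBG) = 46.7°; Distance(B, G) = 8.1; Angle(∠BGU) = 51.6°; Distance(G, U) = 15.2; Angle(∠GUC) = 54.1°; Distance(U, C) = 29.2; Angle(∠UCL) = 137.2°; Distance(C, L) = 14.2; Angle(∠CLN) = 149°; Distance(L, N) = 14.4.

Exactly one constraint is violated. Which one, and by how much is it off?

Distance(L, N) = 14.4 — off by 4.30.

H = (0.00, 0.00) ✓; HV at 165.0° ✓; |HV| = 13.30 ✓; ∠HVB = 141.7° ✓; |VB| = 22.80 ✓; ∠VBG = 46.70° ✓; |BG| = 8.101 ✓; ∠BGU = 51.60° ✓; |GU| = 15.20 ✓; ∠GUC = 54.10° ✓; |UC| = 29.20 ✓; ∠UCL = 137.2° ✓; |CL| = 14.20 ✓; ∠CLN = 149.0° ✓; |LN| = 10.10 ✗.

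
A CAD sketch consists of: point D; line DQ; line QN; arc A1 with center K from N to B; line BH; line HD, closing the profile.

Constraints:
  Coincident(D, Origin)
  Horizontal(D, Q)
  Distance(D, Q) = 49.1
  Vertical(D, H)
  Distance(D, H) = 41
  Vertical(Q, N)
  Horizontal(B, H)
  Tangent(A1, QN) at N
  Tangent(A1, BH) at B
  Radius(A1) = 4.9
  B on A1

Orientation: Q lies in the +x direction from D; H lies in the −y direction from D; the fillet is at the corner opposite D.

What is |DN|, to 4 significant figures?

60.94

D is at the origin; D and Q share the same y with |DQ| = 49.1 and Q on the +x side, so Q = (49.10, 0.000). DH is vertical with |DH| = 41.0 and H on the −y side, so H = (0.000, -41.00). The virtual corner opposite D is at (49.10, -41.00). The tangent condition forces KN to be normal to QN and A1 meets BH tangentially, so KB is at right angles to BH, with radius 4.9, so the center K sits 4.9 in from both sides at K = (44.20, -36.10). That places the tangent points at N = (49.10, -36.10) on QN and B = (44.20, -41.00) on BH. Then |DN| = |N − D| = 60.94.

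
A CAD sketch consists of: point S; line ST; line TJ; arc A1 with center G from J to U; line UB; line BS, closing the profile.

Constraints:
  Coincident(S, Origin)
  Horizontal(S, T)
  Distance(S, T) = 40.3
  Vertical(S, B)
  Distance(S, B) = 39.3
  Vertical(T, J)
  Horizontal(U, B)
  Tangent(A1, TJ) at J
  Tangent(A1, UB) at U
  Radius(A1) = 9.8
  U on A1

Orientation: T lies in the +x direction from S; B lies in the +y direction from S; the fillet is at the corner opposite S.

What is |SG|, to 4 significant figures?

42.43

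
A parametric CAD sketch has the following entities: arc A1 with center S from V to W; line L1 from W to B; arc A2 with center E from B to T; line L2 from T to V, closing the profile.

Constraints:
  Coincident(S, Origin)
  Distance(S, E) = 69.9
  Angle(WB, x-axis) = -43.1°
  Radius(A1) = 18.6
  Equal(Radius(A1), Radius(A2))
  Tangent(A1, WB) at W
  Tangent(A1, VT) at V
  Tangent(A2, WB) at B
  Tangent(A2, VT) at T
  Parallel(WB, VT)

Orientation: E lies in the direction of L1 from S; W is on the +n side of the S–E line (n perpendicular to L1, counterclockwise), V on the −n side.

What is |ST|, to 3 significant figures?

72.3

The slot axis is L1's direction at -43.1°, so u = (cos -43.1°, sin -43.1°) = (0.730, -0.683) and n = (−sin -43.1°, cos -43.1°) = (0.683, 0.730). S is at the origin and E lies 69.9 along u from S, so E = 69.9·u = (51.0, -47.8). Tangency of A1 to both parallel lines with radius 18.6 puts W and V at S ± 18.6·n: W = (12.7, 13.6), V = (-12.7, -13.6). Equal radii place B and T the same way about E: B = E + 18.6·n = (63.7, -34.2), T = E − 18.6·n = (38.3, -61.3). Then |ST| = |T − S| = 72.3.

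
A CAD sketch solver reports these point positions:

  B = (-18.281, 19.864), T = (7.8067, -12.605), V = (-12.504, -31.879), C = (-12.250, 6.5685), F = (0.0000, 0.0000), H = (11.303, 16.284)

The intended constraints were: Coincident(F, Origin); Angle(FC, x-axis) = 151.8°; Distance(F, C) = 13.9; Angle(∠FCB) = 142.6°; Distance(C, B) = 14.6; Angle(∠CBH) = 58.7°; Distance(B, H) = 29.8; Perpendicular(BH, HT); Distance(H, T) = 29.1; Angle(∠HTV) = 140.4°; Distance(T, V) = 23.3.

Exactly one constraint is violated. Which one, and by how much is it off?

Distance(T, V) = 23.3 — off by 4.70.

F = (0.00, 0.00) ✓; FC at 151.8° ✓; |FC| = 13.90 ✓; ∠FCB = 142.6° ✓; |CB| = 14.60 ✓; ∠CBH = 58.70° ✓; |BH| = 29.80 ✓; ∠(BH, HT) = 90.00° ✓; |HT| = 29.10 ✓; ∠HTV = 140.4° ✓; |TV| = 28.00 ✗.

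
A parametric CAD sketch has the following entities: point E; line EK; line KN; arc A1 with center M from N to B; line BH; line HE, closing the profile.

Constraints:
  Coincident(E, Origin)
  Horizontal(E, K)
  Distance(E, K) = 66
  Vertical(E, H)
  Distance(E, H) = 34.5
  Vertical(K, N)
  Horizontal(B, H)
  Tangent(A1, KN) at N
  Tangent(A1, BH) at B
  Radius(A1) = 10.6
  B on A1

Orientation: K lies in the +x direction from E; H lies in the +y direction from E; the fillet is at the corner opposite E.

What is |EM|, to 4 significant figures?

60.34

E is at the origin; EK is horizontal with |EK| = 66.0 and K on the +x side, so K = (66.00, 0.000). E and H share the same x with |EH| = 34.5 and H on the +y side, so H = (0.000, 34.50). The virtual corner opposite E is at (66.00, 34.50). Tangency of A1 to KN means the radius MN is perpendicular to KN and since A1 is tangent to BH there, MB ⟂ BH, with radius 10.6, so the center M sits 10.6 in from both sides at M = (55.40, 23.90). Then |EM| = |M − E| = 60.34.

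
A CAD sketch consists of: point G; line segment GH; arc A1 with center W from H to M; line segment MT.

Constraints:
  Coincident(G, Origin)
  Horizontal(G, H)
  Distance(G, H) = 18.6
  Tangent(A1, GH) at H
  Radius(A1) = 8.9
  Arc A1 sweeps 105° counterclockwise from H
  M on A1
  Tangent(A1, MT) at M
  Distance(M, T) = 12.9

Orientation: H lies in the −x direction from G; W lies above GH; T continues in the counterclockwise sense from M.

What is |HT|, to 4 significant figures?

24.24

G is at the origin; GH is horizontal with |GH| = 18.6 and H on the −x side, so H = (-18.60, 0.000). A1 meets GH tangentially, so WH is at right angles to GH, so W = H + (0, 8.9) = (-18.60, 8.900). On A1, H sits at bearing -90° from W; a 105° counterclockwise sweep puts M at bearing 15°, so M = W + 8.9·(cos 15°, sin 15°) = (-10.00, 11.20). A1 meets MT tangentially, so WM is at right angles to MT, so MT runs along (−sin 15°, cos 15°); with |MT| = 12.9, T = (-13.34, 23.66). Then |HT| = |T − H| = 24.24.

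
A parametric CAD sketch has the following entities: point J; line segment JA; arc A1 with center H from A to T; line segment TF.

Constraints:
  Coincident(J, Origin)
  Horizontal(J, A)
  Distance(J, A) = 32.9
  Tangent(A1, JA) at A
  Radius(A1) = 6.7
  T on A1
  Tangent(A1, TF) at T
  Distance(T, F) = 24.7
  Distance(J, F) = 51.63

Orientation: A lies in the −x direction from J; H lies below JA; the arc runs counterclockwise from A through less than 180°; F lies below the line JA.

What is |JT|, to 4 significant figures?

40.06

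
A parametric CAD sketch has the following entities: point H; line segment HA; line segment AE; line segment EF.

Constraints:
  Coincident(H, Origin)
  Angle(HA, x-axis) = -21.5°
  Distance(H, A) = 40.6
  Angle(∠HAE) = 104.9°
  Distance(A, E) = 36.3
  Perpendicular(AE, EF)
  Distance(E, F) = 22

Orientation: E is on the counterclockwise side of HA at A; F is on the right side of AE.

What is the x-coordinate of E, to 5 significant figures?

59.316

H is at the origin; HA runs at -21.5° with length 40.6, so A = 40.6·(cos -21.5°, sin -21.5°) = (37.775, -14.880). ∠HAE = 104.9°, so AE runs at -21.5° + (180° − 104.9°) = 53.600° from the x-axis; with |AE| = 36.3, E = A + 36.3·(cos 53.600°, sin 53.600°) = (59.316, 14.338). So E.x = 59.316.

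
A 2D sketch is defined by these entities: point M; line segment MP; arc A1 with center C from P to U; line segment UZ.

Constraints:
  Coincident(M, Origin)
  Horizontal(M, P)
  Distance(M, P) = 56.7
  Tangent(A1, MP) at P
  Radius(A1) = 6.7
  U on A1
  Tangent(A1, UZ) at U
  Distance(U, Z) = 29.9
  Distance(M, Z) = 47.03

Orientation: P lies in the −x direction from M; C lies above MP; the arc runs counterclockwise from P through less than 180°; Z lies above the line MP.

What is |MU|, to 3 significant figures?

50.9

M is at the origin; MP is horizontal with |MP| = 56.7 and P on the −x side, so P = (-56.7, 0.00). A1 meets MP tangentially, so CP is at right angles to MP, so C = P + (0, 6.7) = (-56.7, 6.70). Since CU ⟂ UZ (tangency), |CZ| = √(6.7² + 29.9²) = 30.6 regardless of where U sits on A1. So Z lies on both circle(M, 47.03) and circle(C, 30.6); the above-MP intersection is Z = (-36.5, 29.7). U is the foot of the tangent from Z: U = (-50.8, 3.48).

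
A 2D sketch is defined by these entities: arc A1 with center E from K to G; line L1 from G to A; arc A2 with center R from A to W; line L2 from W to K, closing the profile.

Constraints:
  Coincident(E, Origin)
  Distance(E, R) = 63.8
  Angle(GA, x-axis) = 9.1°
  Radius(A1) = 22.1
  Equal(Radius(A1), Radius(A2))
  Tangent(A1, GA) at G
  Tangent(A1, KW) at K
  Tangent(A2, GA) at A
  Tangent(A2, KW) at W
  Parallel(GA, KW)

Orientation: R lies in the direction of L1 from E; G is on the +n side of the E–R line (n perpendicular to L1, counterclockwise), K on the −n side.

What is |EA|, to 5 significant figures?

67.519

The slot axis is L1's direction at 9.1°, so u = (cos 9.1°, sin 9.1°) = (0.98741, 0.15816) and n = (−sin 9.1°, cos 9.1°) = (-0.15816, 0.98741). E is at the origin and R lies 63.8 along u from E, so R = 63.8·u = (62.997, 10.090). Tangency of A1 to both parallel lines with radius 22.1 puts G and K at E ± 22.1·n: G = (-3.4953, 21.822), K = (3.4953, -21.822). Equal radii place A and W the same way about R: A = R + 22.1·n = (59.502, 31.912), W = R − 22.1·n = (66.492, -11.731). Then |EA| = |A − E| = 67.519.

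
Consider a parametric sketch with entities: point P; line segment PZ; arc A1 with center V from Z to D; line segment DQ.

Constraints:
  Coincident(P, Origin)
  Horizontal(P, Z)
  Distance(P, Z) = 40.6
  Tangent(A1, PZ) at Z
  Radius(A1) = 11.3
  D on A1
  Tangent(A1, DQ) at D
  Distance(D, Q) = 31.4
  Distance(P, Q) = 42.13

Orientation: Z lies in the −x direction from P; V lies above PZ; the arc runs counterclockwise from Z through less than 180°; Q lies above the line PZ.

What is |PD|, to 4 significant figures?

30.87

P is at the origin; P and Z share the same y with |PZ| = 40.6 and Z on the −x side, so Z = (-40.60, 0.000). Tangency of A1 to PZ means the radius VZ is perpendicular to PZ, so V = Z + (0, 11.3) = (-40.60, 11.30). Since VD ⟂ DQ (tangency), |VQ| = √(11.3² + 31.4²) = 33.37 regardless of where D sits on A1. So Q lies on both circle(P, 42.13) and circle(V, 33.37); the above-PZ intersection is Q = (-19.64, 37.27). D is the foot of the tangent from Q: D = (-29.92, 7.601).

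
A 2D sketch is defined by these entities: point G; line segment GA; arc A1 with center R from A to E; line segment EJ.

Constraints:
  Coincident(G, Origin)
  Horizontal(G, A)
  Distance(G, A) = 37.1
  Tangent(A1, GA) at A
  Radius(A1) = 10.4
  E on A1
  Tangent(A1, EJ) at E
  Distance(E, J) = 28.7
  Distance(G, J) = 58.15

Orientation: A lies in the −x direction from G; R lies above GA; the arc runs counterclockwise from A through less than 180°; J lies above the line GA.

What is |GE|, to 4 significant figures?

31.90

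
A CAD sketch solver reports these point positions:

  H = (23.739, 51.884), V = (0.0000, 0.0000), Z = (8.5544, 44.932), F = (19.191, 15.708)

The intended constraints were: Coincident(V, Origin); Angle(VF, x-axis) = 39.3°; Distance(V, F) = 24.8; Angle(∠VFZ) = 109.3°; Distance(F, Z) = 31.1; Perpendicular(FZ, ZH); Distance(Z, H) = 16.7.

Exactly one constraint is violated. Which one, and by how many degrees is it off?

Perpendicular(FZ, ZH) — off by 4.60°.

V = (0.00, 0.00) ✓; VF at 39.30° ✓; |VF| = 24.80 ✓; ∠VFZ = 109.3° ✓; |FZ| = 31.10 ✓; ∠(FZ, ZH) = 85.40° ✗; |ZH| = 16.70 ✓.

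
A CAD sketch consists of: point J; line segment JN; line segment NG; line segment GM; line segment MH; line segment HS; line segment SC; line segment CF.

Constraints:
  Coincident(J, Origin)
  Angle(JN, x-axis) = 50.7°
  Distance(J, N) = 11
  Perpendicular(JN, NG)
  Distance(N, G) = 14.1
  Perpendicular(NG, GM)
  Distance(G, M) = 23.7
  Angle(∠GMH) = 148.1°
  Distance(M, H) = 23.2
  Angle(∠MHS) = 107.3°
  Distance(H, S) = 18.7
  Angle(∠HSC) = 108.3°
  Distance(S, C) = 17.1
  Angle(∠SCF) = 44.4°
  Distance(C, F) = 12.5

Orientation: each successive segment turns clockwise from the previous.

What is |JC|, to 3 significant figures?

20.3

J is at the origin; JN runs at 50.7° with length 11.0, so N = (6.97, 8.51). JN ⟂ NG, so NG runs at -39.3°; with |NG| = 14.1, G = (17.9, -0.418). The perpendicularity gives GM at right angles to NG, so GM runs at -129°; with |GM| = 23.7, M = (2.87, -18.8). ∠GMH = 148.1° gives MH at -161° from the x-axis; with |MH| = 23.2, H = (-19.1, -26.2). ∠MHS = 107.3° gives HS at 126° from the x-axis; with |HS| = 18.7, S = (-30.1, -11.1). ∠HSC = 108.3° gives SC at 54.4° from the x-axis; with |SC| = 17.1, C = (-20.2, 2.78). Then |JC| = |C − J| = 20.3.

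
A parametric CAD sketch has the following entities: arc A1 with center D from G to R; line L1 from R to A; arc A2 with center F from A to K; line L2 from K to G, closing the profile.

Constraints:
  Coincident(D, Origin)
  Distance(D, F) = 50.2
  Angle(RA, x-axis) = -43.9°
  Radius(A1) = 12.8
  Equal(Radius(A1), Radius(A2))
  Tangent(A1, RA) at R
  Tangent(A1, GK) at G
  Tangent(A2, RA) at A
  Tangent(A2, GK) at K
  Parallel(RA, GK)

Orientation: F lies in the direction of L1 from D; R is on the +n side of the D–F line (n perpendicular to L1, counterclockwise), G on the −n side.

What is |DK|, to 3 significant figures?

51.8

The slot axis is L1's direction at -43.9°, so u = (cos -43.9°, sin -43.9°) = (0.721, -0.693) and n = (−sin -43.9°, cos -43.9°) = (0.693, 0.721). D is at the origin and F lies 50.2 along u from D, so F = 50.2·u = (36.2, -34.8). Tangency of A1 to both parallel lines with radius 12.8 puts R and G at D ± 12.8·n: R = (8.88, 9.22), G = (-8.88, -9.22). Equal radii place A and K the same way about F: A = F + 12.8·n = (45.0, -25.6), K = F − 12.8·n = (27.3, -44.0). Then |DK| = |K − D| = 51.8.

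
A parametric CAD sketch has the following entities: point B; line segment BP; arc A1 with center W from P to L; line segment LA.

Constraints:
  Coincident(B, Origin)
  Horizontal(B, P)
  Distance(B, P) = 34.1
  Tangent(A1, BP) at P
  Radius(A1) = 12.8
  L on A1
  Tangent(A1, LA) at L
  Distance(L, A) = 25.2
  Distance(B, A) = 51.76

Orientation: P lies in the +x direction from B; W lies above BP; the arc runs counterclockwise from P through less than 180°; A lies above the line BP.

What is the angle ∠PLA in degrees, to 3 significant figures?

119°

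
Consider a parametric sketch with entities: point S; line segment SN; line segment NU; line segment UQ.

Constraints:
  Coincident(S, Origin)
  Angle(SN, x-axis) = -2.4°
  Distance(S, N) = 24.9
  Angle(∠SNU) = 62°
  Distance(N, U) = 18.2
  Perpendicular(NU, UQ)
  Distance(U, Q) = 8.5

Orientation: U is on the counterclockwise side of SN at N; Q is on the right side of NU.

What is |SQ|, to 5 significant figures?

31.173

∠SNU = 62.0°, so NU runs at -2.4° + (180° − 62.0°) = 115.60° from the x-axis; with |NU| = 18.2, U = N + 18.2·(cos 115.60°, sin 115.60°) = (17.014, 15.371). NU is perpendicular to UQ; with |UQ| = 8.5 on the right of NU, Q = U + 8.5·(0.90183, 0.43209) = (24.680, 19.043). Then |SQ| = |Q − S| = 31.173.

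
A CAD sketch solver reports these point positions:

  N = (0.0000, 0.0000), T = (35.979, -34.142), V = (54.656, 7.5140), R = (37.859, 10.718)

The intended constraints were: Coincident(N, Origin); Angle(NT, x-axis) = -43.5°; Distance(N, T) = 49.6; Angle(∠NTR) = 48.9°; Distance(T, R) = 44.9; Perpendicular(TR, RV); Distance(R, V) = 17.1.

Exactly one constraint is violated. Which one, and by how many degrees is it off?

Perpendicular(TR, RV) — off by 8.40°.

N = (0.00, 0.00) ✓; NT at -43.50° ✓; |NT| = 49.60 ✓; ∠NTR = 48.90° ✓; |TR| = 44.90 ✓; ∠(TR, RV) = 98.40° ✗; |RV| = 17.10 ✓.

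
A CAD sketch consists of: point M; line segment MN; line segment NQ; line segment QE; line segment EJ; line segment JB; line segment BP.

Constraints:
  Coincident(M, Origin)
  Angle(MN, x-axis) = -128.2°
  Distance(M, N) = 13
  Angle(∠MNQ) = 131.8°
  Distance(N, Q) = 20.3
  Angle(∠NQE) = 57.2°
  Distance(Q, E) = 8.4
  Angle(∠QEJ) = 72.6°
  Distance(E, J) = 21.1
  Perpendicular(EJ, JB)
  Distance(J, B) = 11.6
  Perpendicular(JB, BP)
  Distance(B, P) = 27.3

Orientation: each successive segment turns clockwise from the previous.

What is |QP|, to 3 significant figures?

9.42

The perpendicularity gives JB at right angles to EJ, so JB runs at -137°; with |JB| = 11.6, B = (-18.1, -27.5). JB ⟂ BP, so BP runs at 133°; with |BP| = 27.3, P = (-36.9, -7.62). Then |QP| = |P − Q| = 9.42.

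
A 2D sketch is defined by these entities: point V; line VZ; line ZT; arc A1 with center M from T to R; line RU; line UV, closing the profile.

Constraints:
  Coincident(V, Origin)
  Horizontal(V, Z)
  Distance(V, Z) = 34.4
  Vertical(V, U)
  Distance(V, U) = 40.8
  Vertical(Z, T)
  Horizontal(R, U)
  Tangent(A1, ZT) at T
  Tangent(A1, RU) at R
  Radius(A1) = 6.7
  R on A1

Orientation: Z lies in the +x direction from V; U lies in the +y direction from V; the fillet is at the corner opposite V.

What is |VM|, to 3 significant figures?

43.9

V and U share the same x with |VU| = 40.8 and U on the +y side, so U = (0.00, 40.8). The virtual corner opposite V is at (34.4, 40.8). Tangency of A1 to ZT means the radius MT is perpendicular to ZT and A1 meets RU tangentially, so MR is at right angles to RU, with radius 6.7, so the center M sits 6.7 in from both sides at M = (27.7, 34.1). Then |VM| = |M − V| = 43.9.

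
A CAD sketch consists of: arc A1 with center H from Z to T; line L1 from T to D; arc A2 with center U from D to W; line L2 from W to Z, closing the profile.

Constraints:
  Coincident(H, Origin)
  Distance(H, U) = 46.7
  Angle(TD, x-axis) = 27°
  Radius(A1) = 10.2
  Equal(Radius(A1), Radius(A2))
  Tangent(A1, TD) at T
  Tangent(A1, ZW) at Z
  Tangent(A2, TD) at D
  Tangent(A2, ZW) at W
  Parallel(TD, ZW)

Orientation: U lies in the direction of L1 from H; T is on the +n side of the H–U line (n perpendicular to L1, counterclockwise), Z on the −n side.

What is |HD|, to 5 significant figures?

47.801

The slot axis is L1's direction at 27.0°, so u = (cos 27.0°, sin 27.0°) = (0.89101, 0.45399) and n = (−sin 27.0°, cos 27.0°) = (-0.45399, 0.89101). H is at the origin and U lies 46.7 along u from H, so U = 46.7·u = (41.610, 21.201). Tangency of A1 to both parallel lines with radius 10.2 puts T and Z at H ± 10.2·n: T = (-4.6307, 9.0883), Z = (4.6307, -9.0883). Equal radii place D and W the same way about U: D = U + 10.2·n = (36.979, 30.290), W = U − 10.2·n = (46.241, 12.113). Then |HD| = |D − H| = 47.801.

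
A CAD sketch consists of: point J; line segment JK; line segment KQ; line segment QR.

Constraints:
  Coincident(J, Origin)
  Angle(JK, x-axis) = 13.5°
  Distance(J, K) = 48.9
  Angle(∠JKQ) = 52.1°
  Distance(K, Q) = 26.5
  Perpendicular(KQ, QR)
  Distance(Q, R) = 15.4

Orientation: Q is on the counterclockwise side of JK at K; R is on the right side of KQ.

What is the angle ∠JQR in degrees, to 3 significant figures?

175°

J is at the origin; JK runs at 13.5° with length 48.9, so K = 48.9·(cos 13.5°, sin 13.5°) = (47.5, 11.4). ∠JKQ = 52.1°, so KQ runs at 13.5° + (180° − 52.1°) = 141° from the x-axis; with |KQ| = 26.5, Q = K + 26.5·(cos 141°, sin 141°) = (26.8, 27.9). KQ ⟂ QR; with |QR| = 15.4 on the right of KQ, R = Q + 15.4·(0.624, 0.782) = (36.4, 40.0). Then cos ∠JQR = QJ·QR / (|QJ||QR|), giving 175°.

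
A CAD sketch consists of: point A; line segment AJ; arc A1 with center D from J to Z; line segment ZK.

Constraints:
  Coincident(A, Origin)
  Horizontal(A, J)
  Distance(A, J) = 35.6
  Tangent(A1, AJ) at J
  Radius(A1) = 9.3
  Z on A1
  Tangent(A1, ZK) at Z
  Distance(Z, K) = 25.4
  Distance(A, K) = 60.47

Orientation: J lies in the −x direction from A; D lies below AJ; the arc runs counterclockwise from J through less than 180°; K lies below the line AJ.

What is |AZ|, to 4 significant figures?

44.95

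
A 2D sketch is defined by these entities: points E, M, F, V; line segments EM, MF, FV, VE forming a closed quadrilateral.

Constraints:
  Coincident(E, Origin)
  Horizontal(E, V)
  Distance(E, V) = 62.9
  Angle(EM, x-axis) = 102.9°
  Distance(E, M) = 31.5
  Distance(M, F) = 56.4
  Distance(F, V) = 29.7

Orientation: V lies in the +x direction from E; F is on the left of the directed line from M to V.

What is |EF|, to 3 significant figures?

55.8

Checks: |MF| = 56.40 ✓; |FV| = 29.70 ✓.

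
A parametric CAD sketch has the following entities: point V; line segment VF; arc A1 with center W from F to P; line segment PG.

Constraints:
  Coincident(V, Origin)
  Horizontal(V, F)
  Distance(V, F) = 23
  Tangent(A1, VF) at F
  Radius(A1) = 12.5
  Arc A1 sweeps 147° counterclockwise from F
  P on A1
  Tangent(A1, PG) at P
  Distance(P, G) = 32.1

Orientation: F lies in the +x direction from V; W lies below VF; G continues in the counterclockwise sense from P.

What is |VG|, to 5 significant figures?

59.129

On A1, F sits at bearing 90° from W; a 147° counterclockwise sweep puts P at bearing 237°, so P = W + 12.5·(cos 237°, sin 237°) = (16.192, -22.983). Since A1 is tangent to PG there, WP ⟂ PG, so PG runs along (−sin 237°, cos 237°); with |PG| = 32.1, G = (43.113, -40.466). Then |VG| = |G − V| = 59.129.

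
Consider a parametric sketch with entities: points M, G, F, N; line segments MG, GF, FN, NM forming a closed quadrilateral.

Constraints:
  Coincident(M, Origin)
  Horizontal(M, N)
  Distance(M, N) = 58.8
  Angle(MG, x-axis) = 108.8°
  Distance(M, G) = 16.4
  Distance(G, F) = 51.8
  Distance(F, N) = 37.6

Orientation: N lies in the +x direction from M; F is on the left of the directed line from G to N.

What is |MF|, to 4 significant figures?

54.95

Checks: |GF| = 51.80 ✓; |FN| = 37.60 ✓.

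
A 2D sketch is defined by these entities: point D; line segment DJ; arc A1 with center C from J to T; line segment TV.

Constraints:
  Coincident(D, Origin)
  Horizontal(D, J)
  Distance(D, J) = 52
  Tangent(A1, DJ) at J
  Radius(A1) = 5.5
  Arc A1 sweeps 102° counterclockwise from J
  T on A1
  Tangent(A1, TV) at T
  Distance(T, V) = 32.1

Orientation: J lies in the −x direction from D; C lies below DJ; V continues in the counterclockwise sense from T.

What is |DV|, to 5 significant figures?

63.390

D is at the origin; D and J share the same y with |DJ| = 52.0 and J on the −x side, so J = (-52.000, 0.0000). The tangent condition forces CJ to be normal to DJ, so C = J + (0, -5.5) = (-52.000, -5.5000). On A1, J sits at bearing 90° from C; a 102° counterclockwise sweep puts T at bearing 192°, so T = C + 5.5·(cos 192°, sin 192°) = (-57.380, -6.6435). Since A1 is tangent to TV there, CT ⟂ TV, so TV runs along (−sin 192°, cos 192°); with |TV| = 32.1, V = (-50.706, -38.042). Then |DV| = |V − D| = 63.390.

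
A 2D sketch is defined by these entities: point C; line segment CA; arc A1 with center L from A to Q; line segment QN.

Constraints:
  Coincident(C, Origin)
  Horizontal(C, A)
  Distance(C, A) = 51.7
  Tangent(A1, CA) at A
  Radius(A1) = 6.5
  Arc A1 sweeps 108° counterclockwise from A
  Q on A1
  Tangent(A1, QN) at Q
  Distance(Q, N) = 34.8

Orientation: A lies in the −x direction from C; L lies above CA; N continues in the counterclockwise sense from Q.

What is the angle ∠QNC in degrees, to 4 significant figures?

35.52°

On A1, A sits at bearing -90° from L; a 108° counterclockwise sweep puts Q at bearing 18°, so Q = L + 6.5·(cos 18°, sin 18°) = (-45.52, 8.509). Tangency of A1 to QN means the radius LQ is perpendicular to QN, so QN runs along (−sin 18°, cos 18°); with |QN| = 34.8, N = (-56.27, 41.61). Then cos ∠QNC = NQ·NC / (|NQ||NC|), giving 35.52°.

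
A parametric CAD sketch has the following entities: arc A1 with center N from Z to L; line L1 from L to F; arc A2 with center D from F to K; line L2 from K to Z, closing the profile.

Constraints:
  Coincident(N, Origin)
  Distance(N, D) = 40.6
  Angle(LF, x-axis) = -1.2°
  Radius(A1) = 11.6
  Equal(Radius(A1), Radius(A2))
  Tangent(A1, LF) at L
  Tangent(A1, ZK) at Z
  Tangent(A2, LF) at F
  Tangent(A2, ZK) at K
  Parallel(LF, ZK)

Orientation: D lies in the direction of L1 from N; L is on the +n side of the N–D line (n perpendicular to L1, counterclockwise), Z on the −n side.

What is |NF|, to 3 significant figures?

42.2

The slot axis is L1's direction at -1.2°, so u = (cos -1.2°, sin -1.2°) = (1.00, -0.0209) and n = (−sin -1.2°, cos -1.2°) = (0.0209, 1.00). N is at the origin and D lies 40.6 along u from N, so D = 40.6·u = (40.6, -0.850). Tangency of A1 to both parallel lines with radius 11.6 puts L and Z at N ± 11.6·n: L = (0.243, 11.6), Z = (-0.243, -11.6). Equal radii place F and K the same way about D: F = D + 11.6·n = (40.8, 10.7), K = D − 11.6·n = (40.3, -12.4). Then |NF| = |F − N| = 42.2.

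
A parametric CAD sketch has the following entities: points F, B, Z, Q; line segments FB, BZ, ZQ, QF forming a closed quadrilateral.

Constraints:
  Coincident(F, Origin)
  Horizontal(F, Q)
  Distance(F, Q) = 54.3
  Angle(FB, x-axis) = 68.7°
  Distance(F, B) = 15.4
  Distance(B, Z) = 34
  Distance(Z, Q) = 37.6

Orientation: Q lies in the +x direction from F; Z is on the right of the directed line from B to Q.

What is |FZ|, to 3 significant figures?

26.1

Checks: |BZ| = 34.00 ✓; |ZQ| = 37.60 ✓.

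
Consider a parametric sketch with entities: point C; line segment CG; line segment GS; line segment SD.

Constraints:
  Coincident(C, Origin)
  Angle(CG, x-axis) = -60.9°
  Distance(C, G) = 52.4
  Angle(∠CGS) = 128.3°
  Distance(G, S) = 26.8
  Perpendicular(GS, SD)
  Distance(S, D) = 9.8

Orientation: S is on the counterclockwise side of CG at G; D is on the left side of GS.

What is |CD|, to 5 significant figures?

67.043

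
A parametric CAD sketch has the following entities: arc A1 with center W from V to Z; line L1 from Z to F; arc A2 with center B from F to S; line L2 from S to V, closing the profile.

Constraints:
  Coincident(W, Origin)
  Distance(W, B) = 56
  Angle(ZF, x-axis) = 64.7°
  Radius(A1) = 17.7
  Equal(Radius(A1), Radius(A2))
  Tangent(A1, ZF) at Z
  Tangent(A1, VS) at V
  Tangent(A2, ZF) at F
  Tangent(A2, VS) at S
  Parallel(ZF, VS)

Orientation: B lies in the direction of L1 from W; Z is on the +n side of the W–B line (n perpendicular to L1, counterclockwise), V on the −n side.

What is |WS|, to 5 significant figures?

58.731

The slot axis is L1's direction at 64.7°, so u = (cos 64.7°, sin 64.7°) = (0.42736, 0.90408) and n = (−sin 64.7°, cos 64.7°) = (-0.90408, 0.42736). W is at the origin and B lies 56.0 along u from W, so B = 56.0·u = (23.932, 50.629). Tangency of A1 to both parallel lines with radius 17.7 puts Z and V at W ± 17.7·n: Z = (-16.002, 7.5642), V = (16.002, -7.5642). Equal radii place F and S the same way about B: F = B + 17.7·n = (7.9298, 58.193), S = B − 17.7·n = (39.934, 43.064). Then |WS| = |S − W| = 58.731.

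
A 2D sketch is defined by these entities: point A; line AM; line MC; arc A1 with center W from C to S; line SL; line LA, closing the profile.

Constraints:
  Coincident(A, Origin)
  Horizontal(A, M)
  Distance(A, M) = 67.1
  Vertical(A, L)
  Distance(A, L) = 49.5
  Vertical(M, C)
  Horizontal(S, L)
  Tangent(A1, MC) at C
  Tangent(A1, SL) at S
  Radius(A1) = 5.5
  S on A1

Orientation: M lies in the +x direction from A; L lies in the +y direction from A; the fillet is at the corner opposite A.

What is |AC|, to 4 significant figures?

80.24

The virtual corner opposite A is at (67.10, 49.50). The tangent condition forces WC to be normal to MC and tangency of A1 to SL means the radius WS is perpendicular to SL, with radius 5.5, so the center W sits 5.5 in from both sides at W = (61.60, 44.00). That places the tangent points at C = (67.10, 44.00) on MC and S = (61.60, 49.50) on SL. Then |AC| = |C − A| = 80.24.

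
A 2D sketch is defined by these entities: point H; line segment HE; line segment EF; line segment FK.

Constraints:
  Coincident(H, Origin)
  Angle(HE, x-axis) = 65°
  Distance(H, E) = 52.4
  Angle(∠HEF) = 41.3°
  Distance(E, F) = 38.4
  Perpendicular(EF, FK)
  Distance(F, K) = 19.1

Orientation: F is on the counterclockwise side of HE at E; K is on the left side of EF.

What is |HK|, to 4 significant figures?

15.51

∠HEF = 41.3°, so EF runs at 65.0° + (180° − 41.3°) = 203.7° from the x-axis; with |EF| = 38.4, F = E + 38.4·(cos 203.7°, sin 203.7°) = (-13.02, 32.06). The perpendicularity gives FK at right angles to EF; with |FK| = 19.1 on the left of EF, K = F + 19.1·(0.4019, -0.9157) = (-5.339, 14.57). Then |HK| = |K − H| = 15.51.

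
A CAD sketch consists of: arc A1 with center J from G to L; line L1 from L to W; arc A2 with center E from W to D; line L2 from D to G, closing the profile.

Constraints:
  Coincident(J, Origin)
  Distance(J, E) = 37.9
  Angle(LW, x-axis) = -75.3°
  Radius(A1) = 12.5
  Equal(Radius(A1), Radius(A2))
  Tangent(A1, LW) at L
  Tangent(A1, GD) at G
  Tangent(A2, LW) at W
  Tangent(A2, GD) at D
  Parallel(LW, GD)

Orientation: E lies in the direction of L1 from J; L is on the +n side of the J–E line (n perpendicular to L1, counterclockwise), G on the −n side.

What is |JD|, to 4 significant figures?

39.91

Tangency of A1 to both parallel lines with radius 12.5 puts L and G at J ± 12.5·n: L = (12.09, 3.172), G = (-12.09, -3.172). Equal radii place W and D the same way about E: W = E + 12.5·n = (21.71, -33.49), D = E − 12.5·n = (-2.473, -39.83). Then |JD| = |D − J| = 39.91.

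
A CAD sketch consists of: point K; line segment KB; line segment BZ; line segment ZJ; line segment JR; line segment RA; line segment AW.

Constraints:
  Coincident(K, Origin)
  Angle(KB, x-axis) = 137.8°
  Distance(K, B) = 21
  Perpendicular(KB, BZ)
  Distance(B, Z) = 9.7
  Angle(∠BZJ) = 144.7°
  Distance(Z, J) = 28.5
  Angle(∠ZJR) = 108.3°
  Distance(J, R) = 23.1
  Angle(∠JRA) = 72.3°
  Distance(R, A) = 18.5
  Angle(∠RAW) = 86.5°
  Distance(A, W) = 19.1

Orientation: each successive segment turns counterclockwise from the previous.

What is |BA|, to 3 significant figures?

30.1

K is at the origin; KB runs at 137.8° with length 21.0, so B = (-15.6, 14.1). The perpendicularity gives BZ at right angles to KB, so BZ runs at -132°; with |BZ| = 9.7, Z = (-22.1, 6.92). ∠BZJ = 144.7° gives ZJ at -96.9° from the x-axis; with |ZJ| = 28.5, J = (-25.5, -21.4). ∠ZJR = 108.3° gives JR at -25.2° from the x-axis; with |JR| = 23.1, R = (-4.59, -31.2). ∠JRA = 72.3° gives RA at 82.5° from the x-axis; with |RA| = 18.5, A = (-2.18, -12.9). Then |BA| = |A − B| = 30.1.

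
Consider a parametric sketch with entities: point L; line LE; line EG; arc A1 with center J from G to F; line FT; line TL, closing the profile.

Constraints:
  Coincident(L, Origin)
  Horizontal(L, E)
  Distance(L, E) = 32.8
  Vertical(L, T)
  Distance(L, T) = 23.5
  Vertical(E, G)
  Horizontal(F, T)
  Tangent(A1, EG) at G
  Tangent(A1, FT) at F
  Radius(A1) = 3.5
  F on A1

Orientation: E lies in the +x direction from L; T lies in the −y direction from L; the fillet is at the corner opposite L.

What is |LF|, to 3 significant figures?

37.6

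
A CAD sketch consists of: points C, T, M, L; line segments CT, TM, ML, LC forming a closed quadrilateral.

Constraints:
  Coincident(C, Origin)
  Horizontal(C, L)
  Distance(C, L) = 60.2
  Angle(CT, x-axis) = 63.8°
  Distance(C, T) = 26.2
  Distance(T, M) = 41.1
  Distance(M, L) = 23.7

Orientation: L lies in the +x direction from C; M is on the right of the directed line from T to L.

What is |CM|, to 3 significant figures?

38.8

Checks: |TM| = 41.10 ✓; |ML| = 23.70 ✓.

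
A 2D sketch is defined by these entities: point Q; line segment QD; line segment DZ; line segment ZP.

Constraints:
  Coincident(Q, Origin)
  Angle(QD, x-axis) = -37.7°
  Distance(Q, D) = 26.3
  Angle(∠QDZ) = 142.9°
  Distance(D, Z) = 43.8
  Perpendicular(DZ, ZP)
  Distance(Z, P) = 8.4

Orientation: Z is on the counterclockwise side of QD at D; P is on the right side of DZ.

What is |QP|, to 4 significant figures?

69.17

∠QDZ = 142.9°, so DZ runs at -37.7° + (180° − 142.9°) = -0.6000° from the x-axis; with |DZ| = 43.8, Z = D + 43.8·(cos -0.6000°, sin -0.6000°) = (64.61, -16.54). DZ is perpendicular to ZP; with |ZP| = 8.4 on the right of DZ, P = Z + 8.4·(-0.01047, -0.9999) = (64.52, -24.94). Then |QP| = |P − Q| = 69.17.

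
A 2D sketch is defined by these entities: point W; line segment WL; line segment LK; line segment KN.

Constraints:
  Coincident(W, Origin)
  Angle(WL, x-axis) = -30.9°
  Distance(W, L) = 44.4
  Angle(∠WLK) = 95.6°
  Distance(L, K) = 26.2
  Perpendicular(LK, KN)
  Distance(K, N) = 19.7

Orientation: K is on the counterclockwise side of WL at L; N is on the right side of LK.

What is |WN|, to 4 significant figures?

70.81

∠WLK = 95.6°, so LK runs at -30.9° + (180° − 95.6°) = 53.50° from the x-axis; with |LK| = 26.2, K = L + 26.2·(cos 53.50°, sin 53.50°) = (53.68, -1.740). LK ⟂ KN; with |KN| = 19.7 on the right of LK, N = K + 19.7·(0.8039, -0.5948) = (69.52, -13.46). Then |WN| = |N − W| = 70.81.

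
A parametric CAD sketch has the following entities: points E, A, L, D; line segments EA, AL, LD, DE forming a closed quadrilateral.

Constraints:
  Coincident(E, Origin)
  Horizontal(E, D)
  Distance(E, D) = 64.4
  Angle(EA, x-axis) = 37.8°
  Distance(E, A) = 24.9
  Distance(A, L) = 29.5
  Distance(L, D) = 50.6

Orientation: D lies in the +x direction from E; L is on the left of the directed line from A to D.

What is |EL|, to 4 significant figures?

53.40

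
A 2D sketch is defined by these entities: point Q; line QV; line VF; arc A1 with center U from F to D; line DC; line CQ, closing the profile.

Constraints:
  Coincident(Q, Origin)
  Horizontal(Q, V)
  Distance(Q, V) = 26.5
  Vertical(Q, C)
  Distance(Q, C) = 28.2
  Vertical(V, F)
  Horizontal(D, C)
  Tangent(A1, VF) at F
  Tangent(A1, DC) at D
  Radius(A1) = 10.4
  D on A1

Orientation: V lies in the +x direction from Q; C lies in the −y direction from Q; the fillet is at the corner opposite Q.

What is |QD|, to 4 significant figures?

32.47

Q is at the origin; Q and V share the same y with |QV| = 26.5 and V on the +x side, so V = (26.50, 0.000). QC is vertical with |QC| = 28.2 and C on the −y side, so C = (0.000, -28.20). The virtual corner opposite Q is at (26.50, -28.20). Tangency of A1 to VF means the radius UF is perpendicular to VF and the tangent condition forces UD to be normal to DC, with radius 10.4, so the center U sits 10.4 in from both sides at U = (16.10, -17.80). That places the tangent points at F = (26.50, -17.80) on VF and D = (16.10, -28.20) on DC. Then |QD| = |D − Q| = 32.47.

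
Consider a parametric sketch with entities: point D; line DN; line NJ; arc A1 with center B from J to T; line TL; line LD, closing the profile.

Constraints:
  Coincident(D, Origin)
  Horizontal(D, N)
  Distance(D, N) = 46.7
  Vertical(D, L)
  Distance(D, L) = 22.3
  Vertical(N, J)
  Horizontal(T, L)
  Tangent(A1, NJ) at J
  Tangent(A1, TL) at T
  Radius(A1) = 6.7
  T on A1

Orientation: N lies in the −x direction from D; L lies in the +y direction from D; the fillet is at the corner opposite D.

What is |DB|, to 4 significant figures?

42.93

DL is vertical with |DL| = 22.3 and L on the +y side, so L = (0.000, 22.30). The virtual corner opposite D is at (-46.70, 22.30). Since A1 is tangent to NJ there, BJ ⟂ NJ and A1 meets TL tangentially, so BT is at right angles to TL, with radius 6.7, so the center B sits 6.7 in from both sides at B = (-40.00, 15.60). Then |DB| = |B − D| = 42.93.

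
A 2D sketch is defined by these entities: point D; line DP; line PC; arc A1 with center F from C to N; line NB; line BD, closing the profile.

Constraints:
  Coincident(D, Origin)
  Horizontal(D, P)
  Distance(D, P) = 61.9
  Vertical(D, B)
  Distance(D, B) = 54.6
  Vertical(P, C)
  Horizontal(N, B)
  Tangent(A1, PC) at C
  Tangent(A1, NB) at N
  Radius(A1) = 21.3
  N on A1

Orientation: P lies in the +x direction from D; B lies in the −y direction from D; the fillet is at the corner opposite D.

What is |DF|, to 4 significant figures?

52.51

D and B share the same x with |DB| = 54.6 and B on the −y side, so B = (0.000, -54.60). The virtual corner opposite D is at (61.90, -54.60). Tangency of A1 to PC means the radius FC is perpendicular to PC and A1 meets NB tangentially, so FN is at right angles to NB, with radius 21.3, so the center F sits 21.3 in from both sides at F = (40.60, -33.30). Then |DF| = |F − D| = 52.51.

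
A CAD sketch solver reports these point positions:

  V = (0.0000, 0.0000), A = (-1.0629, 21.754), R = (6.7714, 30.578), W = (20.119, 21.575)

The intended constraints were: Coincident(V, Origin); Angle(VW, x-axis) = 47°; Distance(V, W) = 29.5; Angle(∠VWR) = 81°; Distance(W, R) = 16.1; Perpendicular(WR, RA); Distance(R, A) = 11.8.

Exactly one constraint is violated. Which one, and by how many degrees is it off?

Perpendicular(WR, RA) — off by 7.60°.

V = (0.00, 0.00) ✓; VW at 47.00° ✓; |VW| = 29.50 ✓; ∠VWR = 81.00° ✓; |WR| = 16.10 ✓; ∠(WR, RA) = 82.40° ✗; |RA| = 11.80 ✓.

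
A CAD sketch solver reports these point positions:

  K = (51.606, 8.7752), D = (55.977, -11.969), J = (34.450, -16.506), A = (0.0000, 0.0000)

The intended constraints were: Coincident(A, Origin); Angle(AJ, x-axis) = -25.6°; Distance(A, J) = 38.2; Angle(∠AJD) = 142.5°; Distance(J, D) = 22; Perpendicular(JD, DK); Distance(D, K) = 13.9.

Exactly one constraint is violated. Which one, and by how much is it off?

Distance(D, K) = 13.9 — off by 7.30.

A = (0.00, 0.00) ✓; AJ at -25.60° ✓; |AJ| = 38.20 ✓; ∠AJD = 142.5° ✓; |JD| = 22.00 ✓; ∠(JD, DK) = 90.00° ✓; |DK| = 21.20 ✗.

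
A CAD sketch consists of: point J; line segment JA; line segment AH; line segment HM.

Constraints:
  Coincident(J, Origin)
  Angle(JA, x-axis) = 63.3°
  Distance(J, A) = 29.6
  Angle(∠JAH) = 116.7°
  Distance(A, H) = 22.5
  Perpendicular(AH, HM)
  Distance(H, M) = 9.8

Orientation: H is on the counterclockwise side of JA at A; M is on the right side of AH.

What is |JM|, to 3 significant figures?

50.9

J is at the origin; JA runs at 63.3° with length 29.6, so A = 29.6·(cos 63.3°, sin 63.3°) = (13.3, 26.4). ∠JAH = 116.7°, so AH runs at 63.3° + (180° − 116.7°) = 127° from the x-axis; with |AH| = 22.5, H = A + 22.5·(cos 127°, sin 127°) = (-0.115, 44.5). AH ⟂ HM; with |HM| = 9.8 on the right of AH, M = H + 9.8·(0.803, 0.596) = (7.75, 50.4). Then |JM| = |M − J| = 50.9.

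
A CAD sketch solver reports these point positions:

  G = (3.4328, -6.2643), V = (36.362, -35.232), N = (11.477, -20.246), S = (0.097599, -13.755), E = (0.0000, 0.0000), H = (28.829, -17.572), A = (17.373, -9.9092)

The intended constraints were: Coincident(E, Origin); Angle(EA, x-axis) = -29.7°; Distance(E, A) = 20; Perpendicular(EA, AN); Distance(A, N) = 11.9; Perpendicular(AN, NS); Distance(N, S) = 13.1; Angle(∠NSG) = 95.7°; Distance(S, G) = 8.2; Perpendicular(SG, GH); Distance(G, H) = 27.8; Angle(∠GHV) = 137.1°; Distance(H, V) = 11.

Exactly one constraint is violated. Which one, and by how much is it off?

Distance(H, V) = 11 — off by 8.20.

E = (0.00, 0.00) ✓; EA at -29.70° ✓; |EA| = 20.00 ✓; ∠(EA, AN) = 90.00° ✓; |AN| = 11.90 ✓; ∠(AN, NS) = 90.00° ✓; |NS| = 13.10 ✓; ∠NSG = 95.70° ✓; |SG| = 8.200 ✓; ∠(SG, GH) = 90.00° ✓; |GH| = 27.80 ✓; ∠GHV = 137.1° ✓; |HV| = 19.20 ✗.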